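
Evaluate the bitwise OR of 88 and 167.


0b1011000 | 0b10100111 = 0b11111111 = 255

255


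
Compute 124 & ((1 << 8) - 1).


124 & 255 = 124

124


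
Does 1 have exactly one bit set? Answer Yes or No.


0b1. Only one bit set => Yes

Yes


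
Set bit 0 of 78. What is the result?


78 | (1 << 0) = 78 | 1 = 79

79


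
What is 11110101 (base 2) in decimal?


11110101 in decimal = 245

245


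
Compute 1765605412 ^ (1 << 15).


1765605412 ^ (1 << 15) = 1765605412 ^ 32768 = 1765638180

1765638180


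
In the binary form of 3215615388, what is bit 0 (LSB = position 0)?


0b10111111101010100110010110011100, position 0 = 0

0


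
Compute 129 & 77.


0b10000001 & 0b1001101 = 0b1 = 1

1


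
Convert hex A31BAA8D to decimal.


A31BAA8D hex = 2736499341 decimal

2736499341


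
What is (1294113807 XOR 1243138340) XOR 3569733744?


Step 1: 1294113807 ^ 1243138340 = 121263403
Step 2: 121263403 ^ 3569733744 = 3556738395

3556738395


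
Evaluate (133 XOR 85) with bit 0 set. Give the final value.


Step 1: 133 ^ 85 = 208
Step 2: 208 | (1 << 0) = 208 | 1 = 209

209


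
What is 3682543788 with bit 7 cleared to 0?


3682543788 & ~(1 << 7) = 3682543660

3682543660


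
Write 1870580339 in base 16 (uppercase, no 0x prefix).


1870580339 = 6F7ECA73 hex

6F7ECA73


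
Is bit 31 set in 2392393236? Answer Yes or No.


0b10001110100110010000011000010100, bit 31 = 1. Yes

Yes


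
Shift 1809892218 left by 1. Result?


0b1101011111000001100001101111010 << 1 = 0b11010111110000011000011011110100 = 3619784436

3619784436


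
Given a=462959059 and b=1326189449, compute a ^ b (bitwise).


462959059 ^ 1326189449 = 1419000410

1419000410


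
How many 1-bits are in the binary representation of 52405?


0b1100110010110101 has 9 set bits

9


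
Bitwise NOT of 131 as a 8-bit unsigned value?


~0b10000011 = 0b1111100 = 124 (8-bit unsigned)

124


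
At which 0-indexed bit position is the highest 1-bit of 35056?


0b1000100011110000. Highest set bit at position 15

15


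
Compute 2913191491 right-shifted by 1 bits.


0b10101101101000111100011001000011 >> 1 = 0b1010110110100011110001100100001 = 1456595745

1456595745


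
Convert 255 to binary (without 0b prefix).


255 = 11111111 in binary

11111111


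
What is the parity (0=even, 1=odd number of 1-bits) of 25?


0b11001 has 3 ones => parity 1

1


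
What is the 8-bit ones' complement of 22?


22 ^ 255 = 233

233


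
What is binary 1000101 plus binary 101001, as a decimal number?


1000101 + 101001 = 1101110 = 110

110


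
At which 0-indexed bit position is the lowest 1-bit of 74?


0b1001010. Lowest set bit at position 1

1


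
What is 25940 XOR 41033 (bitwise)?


0b110010101010100 ^ 0b1010000001001001 = 0b1100010100011101 = 50461

50461


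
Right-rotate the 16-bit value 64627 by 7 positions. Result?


Rotate 0b1111110001110011 right by 7 (16-bit) = 0b1110011111111000 = 59384

59384


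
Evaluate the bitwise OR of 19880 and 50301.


0b100110110101000 | 0b1100010001111101 = 0b1100110111111101 = 52733

52733


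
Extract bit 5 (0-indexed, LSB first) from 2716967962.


0b10100001111100011010010000011010, position 5 = 0

0


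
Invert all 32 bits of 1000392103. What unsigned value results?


1000392103 ^ 4294967295 = 3294575192

3294575192


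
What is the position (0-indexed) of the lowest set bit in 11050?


0b10101100101010. Lowest set bit at position 1

1


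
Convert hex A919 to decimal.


A919 hex = 43289 decimal

43289


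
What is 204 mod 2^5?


204 & 31 = 12

12


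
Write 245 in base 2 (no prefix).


245 = 11110101 in binary

11110101


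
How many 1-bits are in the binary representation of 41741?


0b1010001100001101 has 7 set bits

7


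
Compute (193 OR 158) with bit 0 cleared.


Step 1: 193 | 158 = 223
Step 2: 223 & ~(1 << 0) = 222

222


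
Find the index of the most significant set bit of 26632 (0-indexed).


0b110100000001000. Highest set bit at position 14

14


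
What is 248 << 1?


0b11111000 << 1 = 0b111110000 = 496

496


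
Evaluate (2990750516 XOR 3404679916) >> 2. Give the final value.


Step 1: 2990750516 ^ 3404679916 = 2024567256
Step 2: 2024567256 >> 2 = 506141814

506141814


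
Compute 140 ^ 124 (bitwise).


0b10001100 ^ 0b1111100 = 0b11110000 = 240

240


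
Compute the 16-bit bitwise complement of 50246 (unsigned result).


~0b1100010001000110 = 0b11101110111001 = 15289 (16-bit unsigned)

15289


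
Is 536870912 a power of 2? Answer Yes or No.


0b100000000000000000000000000000. Only one bit set => Yes

Yes


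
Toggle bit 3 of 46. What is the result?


46 ^ (1 << 3) = 46 ^ 8 = 38

38


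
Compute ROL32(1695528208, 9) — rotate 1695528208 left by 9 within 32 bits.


Rotate 0b1100101000011111011010100010000 left by 9 (32-bit) = 0b11111011010100010000011001010 = 527048906

527048906


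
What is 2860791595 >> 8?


0b10101010100001000011011100101011 >> 8 = 0b101010101000010000110111 = 11174967

11174967


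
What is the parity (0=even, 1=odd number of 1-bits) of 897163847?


0b110101011110011010001001000111 has 16 ones => parity 0

0


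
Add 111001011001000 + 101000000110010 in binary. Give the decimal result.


111001011001000 + 101000000110010 = 1100001011111010 = 49914

49914


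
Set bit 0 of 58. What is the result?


58 | (1 << 0) = 58 | 1 = 59

59


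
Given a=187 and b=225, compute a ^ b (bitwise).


187 ^ 225 = 90

90


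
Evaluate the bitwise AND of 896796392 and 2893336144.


0b110101011101000000011011101000 & 0b10101100011101001100111001010000 = 0b100100011101000000011001000000 = 611583552

611583552


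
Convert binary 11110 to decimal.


11110 in decimal = 30

30


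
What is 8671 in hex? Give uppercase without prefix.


8671 = 21DF hex

21DF


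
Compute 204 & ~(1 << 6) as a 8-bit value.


204 & ~(1 << 6) = 140

140


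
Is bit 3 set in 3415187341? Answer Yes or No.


0b11001011100011111001111110001101, bit 3 = 1. Yes

Yes


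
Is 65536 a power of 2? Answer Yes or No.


0b10000000000000000. Only one bit set => Yes

Yes


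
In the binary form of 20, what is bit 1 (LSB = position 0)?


0b10100, position 1 = 0

0


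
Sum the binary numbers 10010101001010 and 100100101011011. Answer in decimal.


10010101001010 + 100100101011011 = 110111010100101 = 28325

28325


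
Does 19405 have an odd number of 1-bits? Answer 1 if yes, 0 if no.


0b100101111001101 has 9 ones => parity 1

1


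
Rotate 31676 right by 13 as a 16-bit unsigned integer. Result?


Rotate 0b111101110111100 right by 13 (16-bit) = 0b1101110111100011 = 56803

56803


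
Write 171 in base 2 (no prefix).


171 = 10101011 in binary

10101011


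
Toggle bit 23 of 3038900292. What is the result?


3038900292 ^ (1 << 23) = 3038900292 ^ 8388608 = 3047288900

3047288900


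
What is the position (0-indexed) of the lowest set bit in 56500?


0b1101110010110100. Lowest set bit at position 2

2


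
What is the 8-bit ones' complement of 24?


24 ^ 255 = 231

231


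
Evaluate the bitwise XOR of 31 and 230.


0b11111 ^ 0b11100110 = 0b11111001 = 249

249


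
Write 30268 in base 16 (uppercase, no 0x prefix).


30268 = 763C hex

763C


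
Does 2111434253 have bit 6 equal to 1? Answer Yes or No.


0b1111101110110011110111000001101, bit 6 = 0. No

No


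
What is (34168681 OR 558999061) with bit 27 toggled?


Step 1: 34168681 | 558999061 = 593100669
Step 2: 593100669 ^ (1 << 27) = 593100669 ^ 134217728 = 727318397

727318397


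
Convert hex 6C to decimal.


6C hex = 108 decimal

108


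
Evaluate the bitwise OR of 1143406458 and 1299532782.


0b1000100001001101111111101111010 | 0b1001101011101010100101111101110 = 0b1001101011101111111111111111110 = 1299709950

1299709950


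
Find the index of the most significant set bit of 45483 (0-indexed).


0b1011000110101011. Highest set bit at position 15

15


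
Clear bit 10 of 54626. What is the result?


54626 & ~(1 << 10) = 53602

53602


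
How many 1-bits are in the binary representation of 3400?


0b110101001000 has 5 set bits

5


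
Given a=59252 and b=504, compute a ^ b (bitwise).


59252 ^ 504 = 59020

59020


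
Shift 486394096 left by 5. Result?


0b11100111111011100100011110000 << 5 = 0b1110011111101110010001111000000000 = 15564611072

15564611072


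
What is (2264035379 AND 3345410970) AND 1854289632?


Step 1: 2264035379 & 3345410970 = 2254594066
Step 2: 2254594066 & 1854289632 = 100802560

100802560


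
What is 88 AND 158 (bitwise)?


0b1011000 & 0b10011110 = 0b11000 = 24

24


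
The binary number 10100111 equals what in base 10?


10100111 in decimal = 167

167


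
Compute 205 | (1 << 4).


205 | (1 << 4) = 205 | 16 = 221

221


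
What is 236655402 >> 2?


0b1110000110110001001100101010 >> 2 = 0b11100001101100010011001010 = 59163850

59163850


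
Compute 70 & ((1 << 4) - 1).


70 & 15 = 6

6


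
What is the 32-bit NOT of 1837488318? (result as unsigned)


~0b1101101100001011101100010111110 = 0b10010010011110100010011101000001 = 2457478977 (32-bit unsigned)

2457478977


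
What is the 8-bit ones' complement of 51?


51 ^ 255 = 204

204


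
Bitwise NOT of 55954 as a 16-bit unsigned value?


~0b1101101010010010 = 0b10010101101101 = 9581 (16-bit unsigned)

9581


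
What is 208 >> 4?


0b11010000 >> 4 = 0b1101 = 13

13


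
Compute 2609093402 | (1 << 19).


2609093402 | (1 << 19) = 2609093402 | 524288 = 2609617690

2609617690


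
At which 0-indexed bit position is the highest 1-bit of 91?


0b1011011. Highest set bit at position 6

6


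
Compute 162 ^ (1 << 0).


162 ^ (1 << 0) = 162 ^ 1 = 163

163


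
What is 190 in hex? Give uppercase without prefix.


190 = BE hex

BE


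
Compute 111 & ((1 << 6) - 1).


111 & 63 = 47

47


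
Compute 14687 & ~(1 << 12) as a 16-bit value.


14687 & ~(1 << 12) = 10591

10591


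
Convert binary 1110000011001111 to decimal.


1110000011001111 in decimal = 57551

57551


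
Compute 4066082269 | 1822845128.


0b11110010010110110111110111011101 | 0b1101100101001100110100011001000 = 0b11111110111111110111110111011101 = 4278156765

4278156765


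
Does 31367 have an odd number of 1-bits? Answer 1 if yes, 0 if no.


0b111101010000111 has 9 ones => parity 1

1


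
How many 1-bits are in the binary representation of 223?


0b11011111 has 7 set bits

7


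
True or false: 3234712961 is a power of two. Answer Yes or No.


0b11000000110011011100110110000001. Multiple bits set => No

No


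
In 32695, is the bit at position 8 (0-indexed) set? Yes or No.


0b111111110110111, bit 8 = 1. Yes

Yes


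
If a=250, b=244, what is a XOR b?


250 ^ 244 = 14

14


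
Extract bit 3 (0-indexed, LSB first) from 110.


0b1101110, position 3 = 1

1


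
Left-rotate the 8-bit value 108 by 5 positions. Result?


Rotate 0b1101100 left by 5 (8-bit) = 0b10001101 = 141

141


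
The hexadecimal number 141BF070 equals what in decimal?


141BF070 hex = 337375344 decimal

337375344


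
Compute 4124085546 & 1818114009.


0b11110101110100001000110100101010 & 0b1101100010111100011011111011001 = 0b1100100010100000000010100001000 = 1682965768

1682965768


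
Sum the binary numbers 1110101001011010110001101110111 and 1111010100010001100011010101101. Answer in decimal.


1110101001011010110001101110111 + 1111010100010001100011010101101 = 11101111101101100010101000100100 = 4021692964

4021692964


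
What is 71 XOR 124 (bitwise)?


0b1000111 ^ 0b1111100 = 0b111011 = 59

59


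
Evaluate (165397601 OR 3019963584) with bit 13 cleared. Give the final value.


Step 1: 165397601 | 3019963584 = 3185310945
Step 2: 3185310945 & ~(1 << 13) = 3185302753

3185302753


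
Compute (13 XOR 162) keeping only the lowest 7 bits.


Step 1: 13 ^ 162 = 175
Step 2: 175 & 127 = 47

47


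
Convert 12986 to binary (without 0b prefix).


12986 = 11001010111010 in binary

11001010111010


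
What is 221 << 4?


0b11011101 << 4 = 0b110111010000 = 3536

3536


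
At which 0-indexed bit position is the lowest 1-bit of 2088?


0b100000101000. Lowest set bit at position 3

3


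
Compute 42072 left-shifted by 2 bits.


0b1010010001011000 << 2 = 0b101001000101100000 = 168288

168288


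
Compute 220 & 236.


0b11011100 & 0b11101100 = 0b11001100 = 204

204


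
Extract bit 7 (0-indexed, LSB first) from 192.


0b11000000, position 7 = 1

1


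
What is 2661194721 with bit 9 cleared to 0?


2661194721 & ~(1 << 9) = 2661194209

2661194209


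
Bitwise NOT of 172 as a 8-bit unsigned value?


~0b10101100 = 0b1010011 = 83 (8-bit unsigned)

83


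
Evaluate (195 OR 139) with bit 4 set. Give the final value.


Step 1: 195 | 139 = 203
Step 2: 203 | (1 << 4) = 203 | 16 = 219

219


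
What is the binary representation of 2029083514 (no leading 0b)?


2029083514 = 1111000111100010101101101111010 in binary

1111000111100010101101101111010


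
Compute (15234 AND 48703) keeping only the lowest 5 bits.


Step 1: 15234 & 48703 = 14850
Step 2: 14850 & 31 = 2

2


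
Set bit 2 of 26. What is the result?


26 | (1 << 2) = 26 | 4 = 30

30


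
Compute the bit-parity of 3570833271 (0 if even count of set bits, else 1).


0b11010100110101101001011101110111 has 20 ones => parity 0

0


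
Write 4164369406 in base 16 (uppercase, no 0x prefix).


4164369406 = F8373BFE hex

F8373BFE


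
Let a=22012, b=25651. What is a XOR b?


22012 ^ 25651 = 12751

12751


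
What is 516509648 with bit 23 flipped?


516509648 ^ (1 << 23) = 516509648 ^ 8388608 = 508121040

508121040


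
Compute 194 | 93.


0b11000010 | 0b1011101 = 0b11011111 = 223

223


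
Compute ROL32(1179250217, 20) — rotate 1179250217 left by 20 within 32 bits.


Rotate 0b1000110010010011110111000101001 left by 20 (32-bit) = 0b11100010100101000110010010011110 = 3801375902

3801375902


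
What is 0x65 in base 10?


65 hex = 101 decimal

101


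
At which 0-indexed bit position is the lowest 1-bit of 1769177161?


0b1101001011100111000000001001001. Lowest set bit at position 0

0


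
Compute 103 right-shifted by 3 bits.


0b1100111 >> 3 = 0b1100 = 12

12


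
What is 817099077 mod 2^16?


817099077 & 65535 = 61765

61765


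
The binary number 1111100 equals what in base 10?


1111100 in decimal = 124

124


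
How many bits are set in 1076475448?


0b1000000001010011011011000111000 has 12 set bits

12


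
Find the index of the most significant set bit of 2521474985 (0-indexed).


0b10010110010010101010011110101001. Highest set bit at position 31

31


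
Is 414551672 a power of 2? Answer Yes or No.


0b11000101101011000111001111000. Multiple bits set => No

No


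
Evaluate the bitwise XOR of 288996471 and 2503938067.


0b10001001110011011110001110111 ^ 0b10010101001111110001000000010011 = 0b10000100000001101010110001100100 = 2215029860

2215029860


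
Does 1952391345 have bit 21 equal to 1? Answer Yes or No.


0b1110100010111110010000010110001, bit 21 = 0. No

No


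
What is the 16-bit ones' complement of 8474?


8474 ^ 65535 = 57061

57061


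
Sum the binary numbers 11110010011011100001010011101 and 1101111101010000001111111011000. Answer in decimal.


11110010011011100001010011101 + 1101111101010000001111111011000 = 10001101111101011110001001110101 = 2381701749

2381701749


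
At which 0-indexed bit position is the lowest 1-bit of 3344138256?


0b11000111010100111000000000010000. Lowest set bit at position 4

4


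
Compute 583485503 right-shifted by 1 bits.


0b100010110001110100100000111111 >> 1 = 0b10001011000111010010000011111 = 291742751

291742751


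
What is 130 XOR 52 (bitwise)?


0b10000010 ^ 0b110100 = 0b10110110 = 182

182


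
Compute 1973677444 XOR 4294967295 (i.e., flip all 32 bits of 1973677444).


1973677444 ^ 4294967295 = 2321289851

2321289851


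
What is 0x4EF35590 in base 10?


4EF35590 hex = 1324570000 decimal

1324570000


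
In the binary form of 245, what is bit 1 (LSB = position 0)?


0b11110101, position 1 = 0

0


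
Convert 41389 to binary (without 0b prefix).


41389 = 1010000110101101 in binary

1010000110101101


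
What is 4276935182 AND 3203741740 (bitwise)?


0b11111110111011001101101000001110 & 0b10111110111101010011100000101100 = 0b10111110111001000001100000001100 = 3202619404

3202619404


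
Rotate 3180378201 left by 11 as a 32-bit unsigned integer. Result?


Rotate 0b10111101100100001011100001011001 left by 11 (32-bit) = 0b10000101110000101100110111101100 = 2244136428

2244136428


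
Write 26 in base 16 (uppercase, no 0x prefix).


26 = 1A hex

1A


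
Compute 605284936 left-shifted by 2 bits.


0b100100000100111110101001001000 << 2 = 0b10010000010011111010100100100000 = 2421139744

2421139744


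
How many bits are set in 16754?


0b100000101110010 has 6 set bits

6


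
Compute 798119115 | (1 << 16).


798119115 | (1 << 16) = 798119115 | 65536 = 798184651

798184651


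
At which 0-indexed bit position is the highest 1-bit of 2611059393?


0b10011011101000011001101011000001. Highest set bit at position 31

31


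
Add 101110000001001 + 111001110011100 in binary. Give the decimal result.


101110000001001 + 111001110011100 = 1100111110100101 = 53157

53157


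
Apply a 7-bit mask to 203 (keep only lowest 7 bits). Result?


203 & 127 = 75

75


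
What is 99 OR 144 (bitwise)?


0b1100011 | 0b10010000 = 0b11110011 = 243

243


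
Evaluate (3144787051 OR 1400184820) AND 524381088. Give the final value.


Step 1: 3144787051 | 1400184820 = 4218798079
Step 2: 4218798079 & 524381088 = 457255840

457255840


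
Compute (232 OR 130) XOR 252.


Step 1: 232 | 130 = 234
Step 2: 234 ^ 252 = 22

22


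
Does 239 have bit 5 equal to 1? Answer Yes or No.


0b11101111, bit 5 = 1. Yes

Yes


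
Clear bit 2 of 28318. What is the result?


28318 & ~(1 << 2) = 28314

28314


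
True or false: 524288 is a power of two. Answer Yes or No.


0b10000000000000000000. Only one bit set => Yes

Yes


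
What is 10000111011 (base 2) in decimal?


10000111011 in decimal = 1083

1083


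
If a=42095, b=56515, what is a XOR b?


42095 ^ 56515 = 30892

30892


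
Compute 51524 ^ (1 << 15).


51524 ^ (1 << 15) = 51524 ^ 32768 = 18756

18756


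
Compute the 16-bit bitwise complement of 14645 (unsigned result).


~0b11100100110101 = 0b1100011011001010 = 50890 (16-bit unsigned)

50890


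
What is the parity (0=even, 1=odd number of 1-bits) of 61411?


0b1110111111100011 has 12 ones => parity 0

0


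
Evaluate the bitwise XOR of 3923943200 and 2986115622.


0b11101001111000101001111100100000 ^ 0b10110001111111001000001000100110 = 0b1011000000111100001110100000110 = 1478368518

1478368518


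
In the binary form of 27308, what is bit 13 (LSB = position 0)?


0b110101010101100, position 13 = 1

1


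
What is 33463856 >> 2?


0b1111111101001111000110000 >> 2 = 0b11111111010011110001100 = 8365964

8365964


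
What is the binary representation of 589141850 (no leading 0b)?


589141850 = 100011000111011001011101011010 in binary

100011000111011001011101011010


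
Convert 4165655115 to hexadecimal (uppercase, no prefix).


4165655115 = F84ADA4B hex

F84ADA4B


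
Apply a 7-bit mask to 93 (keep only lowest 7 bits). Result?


93 & 127 = 93

93


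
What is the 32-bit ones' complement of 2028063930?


2028063930 ^ 4294967295 = 2266903365

2266903365


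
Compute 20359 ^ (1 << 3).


20359 ^ (1 << 3) = 20359 ^ 8 = 20367

20367


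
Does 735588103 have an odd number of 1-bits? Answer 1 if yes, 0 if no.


0b101011110110000010111100000111 has 16 ones => parity 0

0


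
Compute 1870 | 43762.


0b11101001110 | 0b1010101011110010 = 0b1010111111111110 = 45054

45054


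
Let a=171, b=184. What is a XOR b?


171 ^ 184 = 19

19


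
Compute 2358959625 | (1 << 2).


2358959625 | (1 << 2) = 2358959625 | 4 = 2358959629

2358959629


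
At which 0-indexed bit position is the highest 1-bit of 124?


0b1111100. Highest set bit at position 6

6


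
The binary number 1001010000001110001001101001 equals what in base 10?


1001010000001110001001101001 in decimal = 155247209

155247209


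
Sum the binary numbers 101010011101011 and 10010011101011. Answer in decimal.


101010011101011 + 10010011101011 = 111100111010110 = 31190

31190


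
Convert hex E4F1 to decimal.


E4F1 hex = 58609 decimal

58609


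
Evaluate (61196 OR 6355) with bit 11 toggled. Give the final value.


Step 1: 61196 | 6355 = 65503
Step 2: 65503 ^ (1 << 11) = 65503 ^ 2048 = 63455

63455


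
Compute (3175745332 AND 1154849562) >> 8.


Step 1: 3175745332 & 1154849562 = 71303952
Step 2: 71303952 >> 8 = 278531

278531


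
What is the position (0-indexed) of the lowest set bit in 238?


0b11101110. Lowest set bit at position 1

1


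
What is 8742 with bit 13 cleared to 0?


8742 & ~(1 << 13) = 550

550


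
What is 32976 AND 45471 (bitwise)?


0b1000000011010000 & 0b1011000110011111 = 0b1000000010010000 = 32912

32912


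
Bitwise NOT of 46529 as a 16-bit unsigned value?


~0b1011010111000001 = 0b100101000111110 = 19006 (16-bit unsigned)

19006


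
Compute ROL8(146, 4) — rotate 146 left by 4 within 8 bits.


Rotate 0b10010010 left by 4 (8-bit) = 0b101001 = 41

41


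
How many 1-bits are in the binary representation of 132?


0b10000100 has 2 set bits

2


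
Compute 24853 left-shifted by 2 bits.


0b110000100010101 << 2 = 0b11000010001010100 = 99412

99412


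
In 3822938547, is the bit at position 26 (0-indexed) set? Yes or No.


0b11100011110111010110100110110011, bit 26 = 0. No

No


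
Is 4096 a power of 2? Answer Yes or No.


0b1000000000000. Only one bit set => Yes

Yes


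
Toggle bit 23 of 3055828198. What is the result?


3055828198 ^ (1 << 23) = 3055828198 ^ 8388608 = 3064216806

3064216806


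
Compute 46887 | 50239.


0b1011011100100111 | 0b1100010000111111 = 0b1111011100111111 = 63295

63295


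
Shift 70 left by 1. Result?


0b1000110 << 1 = 0b10001100 = 140

140


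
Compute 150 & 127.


0b10010110 & 0b1111111 = 0b10110 = 22

22


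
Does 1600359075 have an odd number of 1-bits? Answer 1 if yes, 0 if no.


0b1011111011000111000101010100011 has 17 ones => parity 1

1


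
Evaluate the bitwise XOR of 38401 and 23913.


0b1001011000000001 ^ 0b101110101101001 = 0b1100101101101000 = 52072

52072


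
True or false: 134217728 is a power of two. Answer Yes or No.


0b1000000000000000000000000000. Only one bit set => Yes

Yes


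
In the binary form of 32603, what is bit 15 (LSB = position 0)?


0b111111101011011, position 15 = 0

0


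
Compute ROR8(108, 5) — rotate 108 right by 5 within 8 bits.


Rotate 0b1101100 right by 5 (8-bit) = 0b1100011 = 99

99


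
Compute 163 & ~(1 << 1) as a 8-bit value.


163 & ~(1 << 1) = 161

161


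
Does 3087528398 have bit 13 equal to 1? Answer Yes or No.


0b10111000000001111111000111001110, bit 13 = 1. Yes

Yes


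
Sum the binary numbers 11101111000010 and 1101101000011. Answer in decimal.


11101111000010 + 1101101000011 = 101011100000101 = 22277

22277


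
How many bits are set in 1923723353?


0b1110010101010011011000001011001 has 15 set bits

15


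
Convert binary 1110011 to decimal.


1110011 in decimal = 115

115


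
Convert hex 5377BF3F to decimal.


5377BF3F hex = 1400356671 decimal

1400356671


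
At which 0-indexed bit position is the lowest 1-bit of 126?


0b1111110. Lowest set bit at position 1

1


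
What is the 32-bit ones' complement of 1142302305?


1142302305 ^ 4294967295 = 3152664990

3152664990


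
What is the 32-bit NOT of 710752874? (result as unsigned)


~0b101010010111010011101001101010 = 0b11010101101000101100010110010101 = 3584214421 (32-bit unsigned)

3584214421


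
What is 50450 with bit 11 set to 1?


50450 | (1 << 11) = 50450 | 2048 = 52498

52498


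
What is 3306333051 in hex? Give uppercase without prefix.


3306333051 = C512A37B hex

C512A37B


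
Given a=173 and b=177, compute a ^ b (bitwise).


173 ^ 177 = 28

28


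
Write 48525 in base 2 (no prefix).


48525 = 1011110110001101 in binary

1011110110001101


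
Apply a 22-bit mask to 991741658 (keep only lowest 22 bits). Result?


991741658 & 4194303 = 1885914

1885914


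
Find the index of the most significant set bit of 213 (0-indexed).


0b11010101. Highest set bit at position 7

7


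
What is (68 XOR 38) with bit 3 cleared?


Step 1: 68 ^ 38 = 98
Step 2: 98 & ~(1 << 3) = 98

98


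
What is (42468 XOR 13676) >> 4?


Step 1: 42468 ^ 13676 = 37000
Step 2: 37000 >> 4 = 2312

2312


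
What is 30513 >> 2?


0b111011100110001 >> 2 = 0b1110111001100 = 7628

7628


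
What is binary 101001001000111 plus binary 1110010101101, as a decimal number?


101001001000111 + 1110010101101 = 110111011110100 = 28404

28404


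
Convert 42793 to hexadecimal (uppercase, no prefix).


42793 = A729 hex

A729


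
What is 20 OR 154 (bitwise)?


0b10100 | 0b10011010 = 0b10011110 = 158

158


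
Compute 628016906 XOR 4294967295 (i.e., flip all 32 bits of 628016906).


628016906 ^ 4294967295 = 3666950389

3666950389


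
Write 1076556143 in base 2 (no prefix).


1076556143 = 1000000001010101111000101101111 in binary

1000000001010101111000101101111


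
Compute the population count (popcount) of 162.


0b10100010 has 3 set bits

3


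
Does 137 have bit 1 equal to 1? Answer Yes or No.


0b10001001, bit 1 = 0. No

No


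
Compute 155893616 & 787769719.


0b1001010010101011111101110000 & 0b101110111101000110100101110111 = 0b1000010000000010100101110000 = 138422640

138422640


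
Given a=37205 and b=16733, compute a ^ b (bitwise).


37205 ^ 16733 = 53256

53256


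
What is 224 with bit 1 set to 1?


224 | (1 << 1) = 224 | 2 = 226

226


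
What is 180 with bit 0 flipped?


180 ^ (1 << 0) = 180 ^ 1 = 181

181


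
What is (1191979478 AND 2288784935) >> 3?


Step 1: 1191979478 & 2288784935 = 786438
Step 2: 786438 >> 3 = 98304

98304


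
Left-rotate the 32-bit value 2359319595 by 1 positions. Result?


Rotate 0b10001100101000000101110000101011 left by 1 (32-bit) = 0b11001010000001011100001010111 = 423671895

423671895


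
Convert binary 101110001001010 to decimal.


101110001001010 in decimal = 23626

23626


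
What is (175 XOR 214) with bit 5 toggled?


Step 1: 175 ^ 214 = 121
Step 2: 121 ^ (1 << 5) = 121 ^ 32 = 89

89


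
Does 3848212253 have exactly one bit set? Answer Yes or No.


0b11100101010111110000111100011101. Multiple bits set => No

No


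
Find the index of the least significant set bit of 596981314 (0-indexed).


0b100011100101010011011001000010. Lowest set bit at position 1

1


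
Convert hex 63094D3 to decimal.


63094D3 hex = 103847123 decimal

103847123


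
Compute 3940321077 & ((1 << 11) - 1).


3940321077 & 2047 = 1845

1845


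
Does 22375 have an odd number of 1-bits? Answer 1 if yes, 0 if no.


0b101011101100111 has 10 ones => parity 0

0


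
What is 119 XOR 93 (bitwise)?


0b1110111 ^ 0b1011101 = 0b101010 = 42

42


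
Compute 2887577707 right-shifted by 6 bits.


0b10101100000111001111000001101011 >> 6 = 0b10101100000111001111000001 = 45118401

45118401


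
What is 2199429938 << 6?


0b10000011000110001010001100110010 << 6 = 0b10000011000110001010001100110010000000 = 140763516032

140763516032


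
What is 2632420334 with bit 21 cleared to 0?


2632420334 & ~(1 << 21) = 2630323182

2630323182


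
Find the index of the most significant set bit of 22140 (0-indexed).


0b101011001111100. Highest set bit at position 14

14


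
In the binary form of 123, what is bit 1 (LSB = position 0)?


0b1111011, position 1 = 1

1


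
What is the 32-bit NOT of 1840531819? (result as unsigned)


~0b1101101101101000100100101101011 = 0b10010010010010111011011010010100 = 2454435476 (32-bit unsigned)

2454435476


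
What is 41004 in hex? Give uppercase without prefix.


41004 = A02C hex

A02C


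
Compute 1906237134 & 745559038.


0b1110001100111101101111011001110 & 0b101100011100000101001111111110 = 0b100000000100000101001011001110 = 537940686

537940686


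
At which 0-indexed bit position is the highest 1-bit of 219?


0b11011011. Highest set bit at position 7

7


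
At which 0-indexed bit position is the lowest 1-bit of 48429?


0b1011110100101101. Lowest set bit at position 0

0


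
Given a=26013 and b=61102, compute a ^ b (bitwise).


26013 ^ 61102 = 35635

35635


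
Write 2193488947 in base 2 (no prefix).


2193488947 = 10000010101111011111110000110011 in binary

10000010101111011111110000110011


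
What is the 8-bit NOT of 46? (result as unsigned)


~0b101110 = 0b11010001 = 209 (8-bit unsigned)

209


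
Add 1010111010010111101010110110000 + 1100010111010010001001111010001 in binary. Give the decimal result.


1010111010010111101010110110000 + 1100010111010010001001111010001 = 10111010001101001110100110000001 = 3124029825

3124029825


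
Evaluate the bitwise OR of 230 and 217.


0b11100110 | 0b11011001 = 0b11111111 = 255

255


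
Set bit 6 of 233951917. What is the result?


233951917 | (1 << 6) = 233951917 | 64 = 233951981

233951981


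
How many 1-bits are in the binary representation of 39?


0b100111 has 4 set bits

4


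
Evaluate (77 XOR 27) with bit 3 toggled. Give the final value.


Step 1: 77 ^ 27 = 86
Step 2: 86 ^ (1 << 3) = 86 ^ 8 = 94

94


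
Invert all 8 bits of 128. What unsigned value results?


128 ^ 255 = 127

127


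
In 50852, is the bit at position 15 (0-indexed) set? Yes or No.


0b1100011010100100, bit 15 = 1. Yes

Yes


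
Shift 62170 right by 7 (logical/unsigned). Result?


0b1111001011011010 >> 7 = 0b111100101 = 485

485


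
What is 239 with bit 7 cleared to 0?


239 & ~(1 << 7) = 111

111


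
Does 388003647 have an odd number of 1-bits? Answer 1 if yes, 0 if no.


0b10111001000000111011100111111 has 17 ones => parity 1

1


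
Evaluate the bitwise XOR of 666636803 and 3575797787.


0b100111101111000001001000000011 ^ 0b11010101001000100101100000011011 = 0b11110010100111100100101000011000 = 4070459928

4070459928


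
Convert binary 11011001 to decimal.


11011001 in decimal = 217

217


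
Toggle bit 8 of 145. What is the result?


145 ^ (1 << 8) = 145 ^ 256 = 401

401


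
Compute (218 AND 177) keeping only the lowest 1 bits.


Step 1: 218 & 177 = 144
Step 2: 144 & 1 = 0

0


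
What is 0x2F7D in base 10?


2F7D hex = 12157 decimal

12157


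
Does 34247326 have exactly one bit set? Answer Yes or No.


0b10000010101001001010011110. Multiple bits set => No

No


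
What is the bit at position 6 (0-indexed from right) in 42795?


0b1010011100101011, position 6 = 0

0


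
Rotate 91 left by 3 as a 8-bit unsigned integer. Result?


Rotate 0b1011011 left by 3 (8-bit) = 0b11011010 = 218

218


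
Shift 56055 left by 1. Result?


0b1101101011110111 << 1 = 0b11011010111101110 = 112110

112110


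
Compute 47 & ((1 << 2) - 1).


47 & 3 = 3

3


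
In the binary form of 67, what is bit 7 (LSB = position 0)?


0b1000011, position 7 = 0

0


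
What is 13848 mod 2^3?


13848 & 7 = 0

0


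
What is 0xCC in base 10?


CC hex = 204 decimal

204


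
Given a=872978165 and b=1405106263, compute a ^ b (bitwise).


872978165 ^ 1405106263 = 1741205154

1741205154


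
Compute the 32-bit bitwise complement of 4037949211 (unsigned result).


~0b11110000101011100011011100011011 = 0b1111010100011100100011100100 = 257018084 (32-bit unsigned)

257018084


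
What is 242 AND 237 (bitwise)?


0b11110010 & 0b11101101 = 0b11100000 = 224

224


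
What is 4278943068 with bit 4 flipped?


4278943068 ^ (1 << 4) = 4278943068 ^ 16 = 4278943052

4278943052


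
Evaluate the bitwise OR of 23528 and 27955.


0b101101111101000 | 0b110110100110011 = 0b111111111111011 = 32763

32763


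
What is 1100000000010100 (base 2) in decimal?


1100000000010100 in decimal = 49172

49172


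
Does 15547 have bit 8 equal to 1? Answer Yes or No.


0b11110010111011, bit 8 = 0. No

No


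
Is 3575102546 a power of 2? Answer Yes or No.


0b11010101000101111011110001010010. Multiple bits set => No

No


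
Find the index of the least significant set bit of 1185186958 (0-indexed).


0b1000110101001001000010010001110. Lowest set bit at position 1

1


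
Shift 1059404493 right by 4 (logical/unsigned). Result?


0b111111001001010011101011001101 >> 4 = 0b11111100100101001110101100 = 66212780

66212780


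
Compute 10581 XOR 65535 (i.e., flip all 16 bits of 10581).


10581 ^ 65535 = 54954

54954


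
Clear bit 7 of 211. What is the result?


211 & ~(1 << 7) = 83

83


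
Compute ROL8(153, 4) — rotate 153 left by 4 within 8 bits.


Rotate 0b10011001 left by 4 (8-bit) = 0b10011001 = 153

153


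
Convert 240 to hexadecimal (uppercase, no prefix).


240 = F0 hex

F0


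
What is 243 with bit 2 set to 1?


243 | (1 << 2) = 243 | 4 = 247

247


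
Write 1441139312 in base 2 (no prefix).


1441139312 = 1010101111001100000101001110000 in binary

1010101111001100000101001110000


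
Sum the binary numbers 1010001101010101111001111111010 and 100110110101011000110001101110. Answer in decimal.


1010001101010101111001111111010 + 100110110101011000110001101110 = 1111000100000001000000001101000 = 2021687400

2021687400


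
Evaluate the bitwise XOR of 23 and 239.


0b10111 ^ 0b11101111 = 0b11111000 = 248

248


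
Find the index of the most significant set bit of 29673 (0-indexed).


0b111001111101001. Highest set bit at position 14

14


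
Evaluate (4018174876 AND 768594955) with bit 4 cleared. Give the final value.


Step 1: 4018174876 & 768594955 = 763383816
Step 2: 763383816 & ~(1 << 4) = 763383816

763383816


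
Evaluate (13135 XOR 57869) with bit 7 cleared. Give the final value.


Step 1: 13135 ^ 57869 = 53570
Step 2: 53570 & ~(1 << 7) = 53570

53570


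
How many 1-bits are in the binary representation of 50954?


0b1100011100001010 has 7 set bits

7


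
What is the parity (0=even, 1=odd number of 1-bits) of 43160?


0b1010100010011000 has 6 ones => parity 0

0


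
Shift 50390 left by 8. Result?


0b1100010011010110 << 8 = 0b110001001101011000000000 = 12899840

12899840


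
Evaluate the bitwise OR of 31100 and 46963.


0b111100101111100 | 0b1011011101110011 = 0b1111111101111111 = 65407

65407


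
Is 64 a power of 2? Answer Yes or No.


0b1000000. Only one bit set => Yes

Yes


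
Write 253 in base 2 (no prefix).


253 = 11111101 in binary

11111101


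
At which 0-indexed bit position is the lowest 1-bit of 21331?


0b101001101010011. Lowest set bit at position 0

0


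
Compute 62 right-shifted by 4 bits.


0b111110 >> 4 = 0b11 = 3

3


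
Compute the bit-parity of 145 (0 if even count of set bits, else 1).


0b10010001 has 3 ones => parity 1

1


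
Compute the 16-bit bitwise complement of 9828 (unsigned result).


~0b10011001100100 = 0b1101100110011011 = 55707 (16-bit unsigned)

55707


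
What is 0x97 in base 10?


97 hex = 151 decimal

151


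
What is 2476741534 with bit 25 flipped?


2476741534 ^ (1 << 25) = 2476741534 ^ 33554432 = 2443187102

2443187102


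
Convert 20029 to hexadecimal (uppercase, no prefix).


20029 = 4E3D hex

4E3D


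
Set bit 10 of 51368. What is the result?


51368 | (1 << 10) = 51368 | 1024 = 52392

52392


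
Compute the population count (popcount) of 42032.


0b1010010000110000 has 5 set bits

5


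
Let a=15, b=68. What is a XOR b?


15 ^ 68 = 75

75


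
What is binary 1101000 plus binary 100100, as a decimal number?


1101000 + 100100 = 10001100 = 140

140


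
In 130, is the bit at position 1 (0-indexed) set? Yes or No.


0b10000010, bit 1 = 1. Yes

Yes


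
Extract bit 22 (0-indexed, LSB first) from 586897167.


0b100010111110110101011100001111, position 22 = 1

1


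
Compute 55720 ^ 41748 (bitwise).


0b1101100110101000 ^ 0b1010001100010100 = 0b111101010111100 = 31420

31420


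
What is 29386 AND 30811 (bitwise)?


0b111001011001010 & 0b111100001011011 = 0b111000001001010 = 28746

28746


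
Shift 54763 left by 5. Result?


0b1101010111101011 << 5 = 0b110101011110101100000 = 1752416

1752416


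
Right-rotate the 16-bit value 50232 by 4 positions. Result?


Rotate 0b1100010000111000 right by 4 (16-bit) = 0b1000110001000011 = 35907

35907


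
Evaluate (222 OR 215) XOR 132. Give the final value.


Step 1: 222 | 215 = 223
Step 2: 223 ^ 132 = 91

91


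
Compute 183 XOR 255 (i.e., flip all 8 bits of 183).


183 ^ 255 = 72

72


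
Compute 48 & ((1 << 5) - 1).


48 & 31 = 16

16


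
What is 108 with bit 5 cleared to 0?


108 & ~(1 << 5) = 76

76


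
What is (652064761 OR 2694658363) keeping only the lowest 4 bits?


Step 1: 652064761 | 2694658363 = 2799550459
Step 2: 2799550459 & 15 = 11

11


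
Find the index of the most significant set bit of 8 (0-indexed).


0b1000. Highest set bit at position 3

3


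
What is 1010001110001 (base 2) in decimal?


1010001110001 in decimal = 5233

5233


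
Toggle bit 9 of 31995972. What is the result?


31995972 ^ (1 << 9) = 31995972 ^ 512 = 31996484

31996484


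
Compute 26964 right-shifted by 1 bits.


0b110100101010100 >> 1 = 0b11010010101010 = 13482

13482


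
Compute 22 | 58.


0b10110 | 0b111010 = 0b111110 = 62

62


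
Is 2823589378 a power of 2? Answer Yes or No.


0b10101000010011001000111000000010. Multiple bits set => No

No


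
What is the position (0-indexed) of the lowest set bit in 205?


0b11001101. Lowest set bit at position 0

0


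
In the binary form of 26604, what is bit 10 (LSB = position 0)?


0b110011111101100, position 10 = 1

1


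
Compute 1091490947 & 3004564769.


0b1000001000011101101010010000011 & 0b10110011000101100000010100100001 = 0b1000001100000010000000001 = 17171457

17171457
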